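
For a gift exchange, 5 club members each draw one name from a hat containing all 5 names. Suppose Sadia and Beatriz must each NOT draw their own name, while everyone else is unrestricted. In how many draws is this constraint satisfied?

Inclusion-exclusion on the 2 forbidden self-matches:
Σ_{j=0}^{2} (-1)^j C(2,j)(5-j)!
= C(2,0)·5! - C(2,1)·4! + C(2,2)·3!
= 120 - 48 + 6
= 78

78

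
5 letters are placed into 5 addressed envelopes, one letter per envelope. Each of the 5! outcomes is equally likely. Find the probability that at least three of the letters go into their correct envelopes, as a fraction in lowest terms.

Favorable outcomes: Σ_{i≥3} C(5,i)·!(5-i) = 10·1 + 5·0 + 1·1 = 11.
Total outcomes: 5! = 120.
Probability = 11/120 = 11/120.

11/120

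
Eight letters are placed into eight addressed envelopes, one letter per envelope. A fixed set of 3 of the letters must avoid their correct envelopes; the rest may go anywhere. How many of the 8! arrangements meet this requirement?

27240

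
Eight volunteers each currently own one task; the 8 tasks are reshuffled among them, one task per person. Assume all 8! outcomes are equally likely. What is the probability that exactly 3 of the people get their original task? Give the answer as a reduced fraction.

Favorable outcomes: C(8,3)·!5 = 56·44 = 2464.
Total outcomes: 8! = 40320.
Probability = 2464/40320 = 11/180.

11/180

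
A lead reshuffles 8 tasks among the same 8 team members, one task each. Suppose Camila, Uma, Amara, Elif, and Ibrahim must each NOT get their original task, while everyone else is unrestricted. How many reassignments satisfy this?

21234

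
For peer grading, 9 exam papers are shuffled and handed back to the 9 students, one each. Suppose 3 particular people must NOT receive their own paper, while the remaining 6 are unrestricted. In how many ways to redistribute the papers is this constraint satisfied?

256320

Inclusion-exclusion on the 3 forbidden self-matches:
Σ_{j=0}^{3} (-1)^j C(3,j)(9-j)!
= C(3,0)·9! - C(3,1)·8! + C(3,2)·7! - C(3,3)·6!
= 362880 - 120960 + 15120 - 720
= 256320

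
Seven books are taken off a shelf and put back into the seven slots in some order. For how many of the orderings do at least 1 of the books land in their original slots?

Sum C(7,i)·!(7-i) for i = 1..7:
  i=1: C(7,1)·!6 = 7·265 = 1855
  i=2: C(7,2)·!5 = 21·44 = 924
  i=3: C(7,3)·!4 = 35·9 = 315
  i=4: C(7,4)·!3 = 35·2 = 70
  i=5: C(7,5)·!2 = 21·1 = 21
  i=6: C(7,6)·!1 = 7·0 = 0
  i=7: C(7,7)·!0 = 1·1 = 1
Total = 3186.

3186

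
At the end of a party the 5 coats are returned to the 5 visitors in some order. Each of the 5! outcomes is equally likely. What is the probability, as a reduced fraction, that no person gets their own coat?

Favorable outcomes: !5 = 44.
Total outcomes: 5! = 120.
Probability = 44/120 = 11/30.

11/30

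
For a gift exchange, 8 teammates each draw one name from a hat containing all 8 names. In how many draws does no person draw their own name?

14833

!8 is the nearest integer to 8!/e.
8! = 40320, and 40320/e ≈ 14832.90, so !8 = 14833.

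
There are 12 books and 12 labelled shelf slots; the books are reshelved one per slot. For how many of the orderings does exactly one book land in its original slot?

Choose which one of the 12 is fixed: C(12,1) = 12.
The other 11 form a derangement: !11 = 14684570.
Total: 12 × 14684570 = 176214840.

176214840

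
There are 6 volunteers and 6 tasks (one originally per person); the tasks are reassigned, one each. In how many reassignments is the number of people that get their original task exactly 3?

40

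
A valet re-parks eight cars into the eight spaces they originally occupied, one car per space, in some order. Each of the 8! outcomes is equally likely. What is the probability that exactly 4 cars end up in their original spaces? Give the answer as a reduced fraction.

Favorable outcomes: C(8,4)·!4 = 70·9 = 630.
Total outcomes: 8! = 40320.
Probability = 630/40320 = 1/64.

1/64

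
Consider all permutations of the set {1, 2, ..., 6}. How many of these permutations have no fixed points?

265

By inclusion-exclusion, !6 = Σ (-1)^k · 6!/k! for k=0..6
= 6! - 6!/1! + 6!/2! - 6!/3! + 6!/4! - 6!/5! + 6!/6!
= 720 - 720 + 360 - 120 + 30 - 6 + 1
= 265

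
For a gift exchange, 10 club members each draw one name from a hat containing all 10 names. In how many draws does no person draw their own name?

The subfactorial !10 = [10!/e] (nearest integer).
10! = 3628800, and 3628800/e ≈ 1334960.92, so !10 = 1334961.

1334961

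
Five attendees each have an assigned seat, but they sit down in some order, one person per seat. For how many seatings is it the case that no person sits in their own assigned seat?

44

!5 = 5! · Σ_{k=0}^{5} (-1)^k/k!
= 5! - 5!/1! + 5!/2! - 5!/3! + 5!/4! - 5!/5!
= 120 - 120 + 60 - 20 + 5 - 1
= 44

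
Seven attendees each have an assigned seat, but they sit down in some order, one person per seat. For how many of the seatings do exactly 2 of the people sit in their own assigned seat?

924

Choose which 2 of the 7 are fixed: C(7,2) = 21.
The other 5 form a derangement: !5 = 44.
Total: 21 × 44 = 924.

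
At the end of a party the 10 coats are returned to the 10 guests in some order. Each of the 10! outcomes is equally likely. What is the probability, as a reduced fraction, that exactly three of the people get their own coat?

103/1680

Favorable outcomes: C(10,3)·!7 = 120·1854 = 222480.
Total outcomes: 10! = 3628800.
Probability = 222480/3628800 = 103/1680.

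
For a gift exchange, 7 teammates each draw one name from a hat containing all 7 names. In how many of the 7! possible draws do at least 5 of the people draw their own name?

# with exactly i fixed is C(7,i)·!(7-i); sum over i=5..7:
  i=5: C(7,5)·!2 = 21·1 = 21
  i=6: C(7,6)·!1 = 7·0 = 0
  i=7: C(7,7)·!0 = 1·1 = 1
Total = 22.

22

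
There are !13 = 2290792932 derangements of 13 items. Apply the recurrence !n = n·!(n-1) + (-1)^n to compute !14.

!14 = 14·2290792932 + 1 = 32071101049.

32071101049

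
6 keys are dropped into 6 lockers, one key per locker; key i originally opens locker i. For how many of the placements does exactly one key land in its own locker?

Pick the single fixed position: C(6,1) = 6 ways.
The remaining 5 must be deranged: !5 = 44.
Total: 6 × 44 = 264.

264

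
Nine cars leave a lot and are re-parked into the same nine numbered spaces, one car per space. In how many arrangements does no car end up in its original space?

133496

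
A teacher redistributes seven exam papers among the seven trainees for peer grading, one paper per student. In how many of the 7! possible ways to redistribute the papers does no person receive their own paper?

Recurrence: !7 = 6·(!6 + !5).
!7 = 6·(265 + 44) = 6·309 = 1854

1854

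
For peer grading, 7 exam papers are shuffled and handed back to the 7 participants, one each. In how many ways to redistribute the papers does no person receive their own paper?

!7 is the nearest integer to 7!/e.
7! = 5040, and 5040/e ≈ 1854.11, so !7 = 1854.

1854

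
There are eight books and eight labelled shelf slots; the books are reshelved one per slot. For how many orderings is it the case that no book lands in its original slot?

14833

!8 is the nearest integer to 8!/e.
8! = 40320, and 40320/e ≈ 14832.90, so !8 = 14833.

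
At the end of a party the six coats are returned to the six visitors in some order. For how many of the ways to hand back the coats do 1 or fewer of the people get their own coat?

# with exactly i fixed is C(6,i)·!(6-i); sum over i=0..1:
  i=0: C(6,0)·!6 = 1·265 = 265
  i=1: C(6,1)·!5 = 6·44 = 264
Total = 529.

529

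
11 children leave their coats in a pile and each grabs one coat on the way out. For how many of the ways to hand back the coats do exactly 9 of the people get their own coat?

Pick the 9 fixed positions: C(11,9) = 55 ways.
The remaining 2 must be deranged: !2 = 1.
Total: 55 × 1 = 55.

55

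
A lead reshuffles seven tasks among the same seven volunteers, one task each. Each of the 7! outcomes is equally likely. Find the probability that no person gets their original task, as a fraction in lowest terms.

103/280

Favorable outcomes: !7 = 1854.
Total outcomes: 7! = 5040.
Probability = 1854/5040 = 103/280.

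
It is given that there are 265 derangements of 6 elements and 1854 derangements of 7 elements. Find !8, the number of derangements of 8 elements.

!8 = (8-1)·(!7 + !6) = 7·(1854 + 265) = 7·2119 = 14833.

14833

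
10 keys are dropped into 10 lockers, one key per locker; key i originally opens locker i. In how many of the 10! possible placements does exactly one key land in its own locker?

1334960

Pick the single fixed position: C(10,1) = 10 ways.
The other 9 form a derangement: !9 = 133496.
Total: 10 × 133496 = 1334960.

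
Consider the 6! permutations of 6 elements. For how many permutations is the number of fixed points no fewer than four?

# with exactly i fixed is C(6,i)·!(6-i); sum over i=4..6:
  i=4: C(6,4)·!2 = 15·1 = 15
  i=5: C(6,5)·!1 = 6·0 = 0
  i=6: C(6,6)·!0 = 1·1 = 1
Total = 16.

16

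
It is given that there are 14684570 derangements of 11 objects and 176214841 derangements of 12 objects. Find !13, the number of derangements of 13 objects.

2290792932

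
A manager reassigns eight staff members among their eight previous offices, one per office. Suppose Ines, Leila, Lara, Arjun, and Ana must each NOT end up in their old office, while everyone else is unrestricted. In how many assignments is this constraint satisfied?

Let A_j be the event that the j-th constrained one is fixed. By inclusion-exclusion over the 5 events:
Σ_{j=0}^{5} (-1)^j C(5,j)(8-j)!
= C(5,0)·8! - C(5,1)·7! + C(5,2)·6! - C(5,3)·5! + C(5,4)·4! - C(5,5)·3!
= 40320 - 25200 + 7200 - 1200 + 120 - 6
= 21234

21234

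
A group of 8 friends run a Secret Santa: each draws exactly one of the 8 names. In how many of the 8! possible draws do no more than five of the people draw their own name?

# with exactly i fixed is C(8,i)·!(8-i); sum over i=0..5:
  i=0: C(8,0)·!8 = 1·14833 = 14833
  i=1: C(8,1)·!7 = 8·1854 = 14832
  i=2: C(8,2)·!6 = 28·265 = 7420
  i=3: C(8,3)·!5 = 56·44 = 2464
  i=4: C(8,4)·!4 = 70·9 = 630
  i=5: C(8,5)·!3 = 56·2 = 112
Total = 40291.

40291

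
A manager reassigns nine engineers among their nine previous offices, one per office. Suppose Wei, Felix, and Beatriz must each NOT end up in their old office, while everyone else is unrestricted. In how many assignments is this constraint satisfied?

256320

Let A_j be the event that the j-th constrained one is fixed. By inclusion-exclusion over the 3 events:
Σ_{j=0}^{3} (-1)^j C(3,j)(9-j)!
= C(3,0)·9! - C(3,1)·8! + C(3,2)·7! - C(3,3)·6!
= 362880 - 120960 + 15120 - 720
= 256320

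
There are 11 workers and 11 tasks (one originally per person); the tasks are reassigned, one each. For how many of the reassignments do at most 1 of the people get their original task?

# with exactly i fixed is C(11,i)·!(11-i); sum over i=0..1:
  i=0: C(11,0)·!11 = 1·14684570 = 14684570
  i=1: C(11,1)·!10 = 11·1334961 = 14684571
Total = 29369141.

29369141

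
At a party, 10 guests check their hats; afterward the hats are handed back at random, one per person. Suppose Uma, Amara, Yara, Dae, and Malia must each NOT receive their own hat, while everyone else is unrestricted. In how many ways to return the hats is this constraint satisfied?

2170680

Inclusion-exclusion on the 5 forbidden self-matches:
Σ_{j=0}^{5} (-1)^j C(5,j)(10-j)!
= C(5,0)·10! - C(5,1)·9! + C(5,2)·8! - C(5,3)·7! + C(5,4)·6! - C(5,5)·5!
= 3628800 - 1814400 + 403200 - 50400 + 3600 - 120
= 2170680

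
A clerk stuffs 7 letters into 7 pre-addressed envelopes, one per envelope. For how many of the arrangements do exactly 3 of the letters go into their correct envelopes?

Choose which 3 of the 7 are fixed: C(7,3) = 35.
The remaining 4 must be deranged: !4 = 9.
Total: 35 × 9 = 315.

315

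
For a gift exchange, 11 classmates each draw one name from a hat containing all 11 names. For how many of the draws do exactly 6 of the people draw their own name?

20328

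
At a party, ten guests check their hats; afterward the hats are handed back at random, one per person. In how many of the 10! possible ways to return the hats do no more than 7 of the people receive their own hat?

Sum C(10,i)·!(10-i) for i = 0..7:
  i=0: C(10,0)·!10 = 1·1334961 = 1334961
  i=1: C(10,1)·!9 = 10·133496 = 1334960
  i=2: C(10,2)·!8 = 45·14833 = 667485
  i=3: C(10,3)·!7 = 120·1854 = 222480
  i=4: C(10,4)·!6 = 210·265 = 55650
  i=5: C(10,5)·!5 = 252·44 = 11088
  i=6: C(10,6)·!4 = 210·9 = 1890
  i=7: C(10,7)·!3 = 120·2 = 240
Total = 3628754.

3628754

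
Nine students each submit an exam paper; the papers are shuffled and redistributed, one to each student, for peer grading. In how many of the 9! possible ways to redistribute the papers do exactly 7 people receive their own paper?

36

Pick the 7 fixed positions: C(9,7) = 36 ways.
The other 2 form a derangement: !2 = 1.
Total: 36 × 1 = 36.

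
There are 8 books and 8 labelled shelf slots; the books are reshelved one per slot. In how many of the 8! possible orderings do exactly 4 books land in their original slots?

Choose which 4 of the 8 are fixed: C(8,4) = 70.
The remaining 4 must be deranged: !4 = 9.
Total: 70 × 9 = 630.

630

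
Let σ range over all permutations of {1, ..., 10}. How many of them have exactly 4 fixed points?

Pick the 4 fixed positions: C(10,4) = 210 ways.
The other 6 form a derangement: !6 = 265.
Total: 210 × 265 = 55650.

55650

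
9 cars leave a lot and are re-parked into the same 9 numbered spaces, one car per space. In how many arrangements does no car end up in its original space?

133496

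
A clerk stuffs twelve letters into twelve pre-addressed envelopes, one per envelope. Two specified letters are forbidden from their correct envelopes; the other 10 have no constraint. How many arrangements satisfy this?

Inclusion-exclusion on the 2 forbidden self-matches:
Σ_{j=0}^{2} (-1)^j C(2,j)(12-j)!
= C(2,0)·12! - C(2,1)·11! + C(2,2)·10!
= 479001600 - 79833600 + 3628800
= 402796800

402796800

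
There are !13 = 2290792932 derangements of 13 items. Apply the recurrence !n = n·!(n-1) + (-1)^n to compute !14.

32071101049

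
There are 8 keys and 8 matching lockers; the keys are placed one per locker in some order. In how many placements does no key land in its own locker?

14833

!8 is the nearest integer to 8!/e.
8! = 40320, and 40320/e ≈ 14832.90, so !8 = 14833.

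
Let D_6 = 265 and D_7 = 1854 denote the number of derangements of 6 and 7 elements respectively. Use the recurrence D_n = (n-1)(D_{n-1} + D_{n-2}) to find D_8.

14833

D_8 = (8-1)·(D_7 + D_6) = 7·(1854 + 265) = 7·2119 = 14833.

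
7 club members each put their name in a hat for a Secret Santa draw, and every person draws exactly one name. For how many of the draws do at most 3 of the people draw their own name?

Sum C(7,i)·!(7-i) for i = 0..3:
  i=0: C(7,0)·!7 = 1·1854 = 1854
  i=1: C(7,1)·!6 = 7·265 = 1855
  i=2: C(7,2)·!5 = 21·44 = 924
  i=3: C(7,3)·!4 = 35·9 = 315
Total = 4948.

4948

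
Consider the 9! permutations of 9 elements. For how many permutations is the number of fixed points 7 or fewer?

362879

# with exactly i fixed is C(9,i)·!(9-i); sum over i=0..7:
  i=0: C(9,0)·!9 = 1·133496 = 133496
  i=1: C(9,1)·!8 = 9·14833 = 133497
  i=2: C(9,2)·!7 = 36·1854 = 66744
  i=3: C(9,3)·!6 = 84·265 = 22260
  i=4: C(9,4)·!5 = 126·44 = 5544
  i=5: C(9,5)·!4 = 126·9 = 1134
  i=6: C(9,6)·!3 = 84·2 = 168
  i=7: C(9,7)·!2 = 36·1 = 36
Total = 362879.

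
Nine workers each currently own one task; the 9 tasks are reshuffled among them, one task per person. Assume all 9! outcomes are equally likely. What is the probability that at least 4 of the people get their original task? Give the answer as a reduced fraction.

6883/362880

Favorable outcomes: Σ_{i≥4} C(9,i)·!(9-i) = 126·44 + 126·9 + 84·2 + 36·1 + 9·0 + 1·1 = 6883.
Total outcomes: 9! = 362880.
Probability = 6883/362880 = 6883/362880.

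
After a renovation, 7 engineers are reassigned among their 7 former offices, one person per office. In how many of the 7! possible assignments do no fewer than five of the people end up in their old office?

22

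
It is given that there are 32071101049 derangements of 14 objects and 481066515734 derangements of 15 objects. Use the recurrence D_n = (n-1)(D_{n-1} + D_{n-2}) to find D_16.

7697064251745

D_16 = (16-1)·(D_15 + D_14) = 15·(481066515734 + 32071101049) = 15·513137616783 = 7697064251745.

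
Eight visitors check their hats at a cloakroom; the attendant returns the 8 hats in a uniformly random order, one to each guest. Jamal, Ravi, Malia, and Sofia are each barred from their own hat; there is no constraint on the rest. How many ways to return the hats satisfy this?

24024

Let A_j be the event that the j-th constrained one is fixed. By inclusion-exclusion over the 4 events:
Σ_{j=0}^{4} (-1)^j C(4,j)(8-j)!
= C(4,0)·8! - C(4,1)·7! + C(4,2)·6! - C(4,3)·5! + C(4,4)·4!
= 40320 - 20160 + 4320 - 480 + 24
= 24024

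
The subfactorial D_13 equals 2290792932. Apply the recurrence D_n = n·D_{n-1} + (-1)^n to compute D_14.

32071101049

D_14 = 14·2290792932 + 1 = 32071101049.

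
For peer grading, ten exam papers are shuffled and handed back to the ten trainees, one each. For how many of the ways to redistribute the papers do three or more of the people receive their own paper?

291394

# with exactly i fixed is C(10,i)·!(10-i); sum over i=3..10:
  i=3: C(10,3)·!7 = 120·1854 = 222480
  i=4: C(10,4)·!6 = 210·265 = 55650
  i=5: C(10,5)·!5 = 252·44 = 11088
  i=6: C(10,6)·!4 = 210·9 = 1890
  i=7: C(10,7)·!3 = 120·2 = 240
  i=8: C(10,8)·!2 = 45·1 = 45
  i=9: C(10,9)·!1 = 10·0 = 0
  i=10: C(10,10)·!0 = 1·1 = 1
Total = 291394.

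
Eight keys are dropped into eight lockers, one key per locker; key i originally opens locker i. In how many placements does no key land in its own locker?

14833

!8 is the nearest integer to 8!/e.
8! = 40320, and 40320/e ≈ 14832.90, so !8 = 14833.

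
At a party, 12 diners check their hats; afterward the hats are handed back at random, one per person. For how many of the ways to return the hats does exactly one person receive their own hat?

Choose which one of the 12 is fixed: C(12,1) = 12.
The remaining 11 must be deranged: !11 = 14684570.
Total: 12 × 14684570 = 176214840.

176214840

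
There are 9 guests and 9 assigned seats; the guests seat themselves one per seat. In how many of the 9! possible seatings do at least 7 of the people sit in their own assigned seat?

Sum C(9,i)·!(9-i) for i = 7..9:
  i=7: C(9,7)·!2 = 36·1 = 36
  i=8: C(9,8)·!1 = 9·0 = 0
  i=9: C(9,9)·!0 = 1·1 = 1
Total = 37.

37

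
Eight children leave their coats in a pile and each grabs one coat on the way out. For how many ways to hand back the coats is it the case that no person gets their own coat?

14833

!8 is the nearest integer to 8!/e.
8! = 40320, and 40320/e ≈ 14832.90, so !8 = 14833.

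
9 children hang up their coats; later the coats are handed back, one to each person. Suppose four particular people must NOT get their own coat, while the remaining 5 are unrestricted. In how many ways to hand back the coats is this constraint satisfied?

229080

Inclusion-exclusion on the 4 forbidden self-matches:
Σ_{j=0}^{4} (-1)^j C(4,j)(9-j)!
= C(4,0)·9! - C(4,1)·8! + C(4,2)·7! - C(4,3)·6! + C(4,4)·5!
= 362880 - 161280 + 30240 - 2880 + 120
= 229080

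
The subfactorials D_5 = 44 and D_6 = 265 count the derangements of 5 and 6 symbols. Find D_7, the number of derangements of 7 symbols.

1854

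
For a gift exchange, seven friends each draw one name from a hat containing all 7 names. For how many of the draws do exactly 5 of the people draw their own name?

21

Choose which 5 of the 7 are fixed: C(7,5) = 21.
The remaining 2 must be deranged: !2 = 1.
Total: 21 × 1 = 21.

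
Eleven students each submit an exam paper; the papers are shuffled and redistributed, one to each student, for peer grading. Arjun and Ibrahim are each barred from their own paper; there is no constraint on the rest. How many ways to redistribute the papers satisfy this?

33022080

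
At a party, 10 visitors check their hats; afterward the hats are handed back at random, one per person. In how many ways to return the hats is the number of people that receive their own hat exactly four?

Choose which 4 of the 10 are fixed: C(10,4) = 210.
The other 6 form a derangement: !6 = 265.
Total: 210 × 265 = 55650.

55650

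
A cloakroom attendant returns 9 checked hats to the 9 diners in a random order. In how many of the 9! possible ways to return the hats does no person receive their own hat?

!9 = 9! · Σ_{k=0}^{9} (-1)^k/k!
= 9! - 9!/1! + 9!/2! - 9!/3! + 9!/4! - 9!/5! + 9!/6! - 9!/7! + 9!/8! - 9!/9!
= 362880 - 362880 + 181440 - 60480 + 15120 - 3024 + 504 - 72 + 9 - 1
= 133496

133496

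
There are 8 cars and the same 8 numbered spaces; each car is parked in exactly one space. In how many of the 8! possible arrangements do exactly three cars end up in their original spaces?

Choose which 3 of the 8 are fixed: C(8,3) = 56.
The other 5 form a derangement: !5 = 44.
Total: 56 × 44 = 2464.

2464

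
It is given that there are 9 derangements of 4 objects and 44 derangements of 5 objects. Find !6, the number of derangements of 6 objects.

265

!6 = (6-1)·(!5 + !4) = 5·(44 + 9) = 5·53 = 265.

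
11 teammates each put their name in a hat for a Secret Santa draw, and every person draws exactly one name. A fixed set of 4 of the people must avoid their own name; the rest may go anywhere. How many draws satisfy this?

27422640

Inclusion-exclusion on the 4 forbidden self-matches:
Σ_{j=0}^{4} (-1)^j C(4,j)(11-j)!
= C(4,0)·11! - C(4,1)·10! + C(4,2)·9! - C(4,3)·8! + C(4,4)·7!
= 39916800 - 14515200 + 2177280 - 161280 + 5040
= 27422640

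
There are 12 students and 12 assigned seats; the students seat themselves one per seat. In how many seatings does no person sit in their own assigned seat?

176214841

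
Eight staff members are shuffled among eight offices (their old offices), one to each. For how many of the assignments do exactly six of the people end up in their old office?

28

Pick the 6 fixed positions: C(8,6) = 28 ways.
The remaining 2 must be deranged: !2 = 1.
Total: 28 × 1 = 28.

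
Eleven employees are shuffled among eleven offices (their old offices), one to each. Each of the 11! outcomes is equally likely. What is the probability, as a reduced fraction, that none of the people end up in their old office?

Favorable outcomes: !11 = 14684570.
Total outcomes: 11! = 39916800.
Probability = 14684570/39916800 = 1468457/3991680.

1468457/3991680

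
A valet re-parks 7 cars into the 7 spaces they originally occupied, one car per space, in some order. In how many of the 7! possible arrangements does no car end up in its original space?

1854

Recurrence: !7 = 6·(!6 + !5).
!7 = 6·(265 + 44) = 6·309 = 1854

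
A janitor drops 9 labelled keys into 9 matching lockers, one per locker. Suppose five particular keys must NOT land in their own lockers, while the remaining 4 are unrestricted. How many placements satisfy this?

Inclusion-exclusion on the 5 forbidden self-matches:
Σ_{j=0}^{5} (-1)^j C(5,j)(9-j)!
= C(5,0)·9! - C(5,1)·8! + C(5,2)·7! - C(5,3)·6! + C(5,4)·5! - C(5,5)·4!
= 362880 - 201600 + 50400 - 7200 + 600 - 24
= 205056

205056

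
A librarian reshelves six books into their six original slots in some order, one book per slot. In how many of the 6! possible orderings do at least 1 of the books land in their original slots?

455

# with exactly i fixed is C(6,i)·!(6-i); sum over i=1..6:
  i=1: C(6,1)·!5 = 6·44 = 264
  i=2: C(6,2)·!4 = 15·9 = 135
  i=3: C(6,3)·!3 = 20·2 = 40
  i=4: C(6,4)·!2 = 15·1 = 15
  i=5: C(6,5)·!1 = 6·0 = 0
  i=6: C(6,6)·!0 = 1·1 = 1
Total = 455.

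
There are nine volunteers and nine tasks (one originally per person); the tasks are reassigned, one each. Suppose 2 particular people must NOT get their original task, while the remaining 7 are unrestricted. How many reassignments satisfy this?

Let A_j be the event that the j-th constrained one is fixed. By inclusion-exclusion over the 2 events:
Σ_{j=0}^{2} (-1)^j C(2,j)(9-j)!
= C(2,0)·9! - C(2,1)·8! + C(2,2)·7!
= 362880 - 80640 + 5040
= 287280

287280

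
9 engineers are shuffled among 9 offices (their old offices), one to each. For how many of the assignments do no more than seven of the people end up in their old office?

# with exactly i fixed is C(9,i)·!(9-i); sum over i=0..7:
  i=0: C(9,0)·!9 = 1·133496 = 133496
  i=1: C(9,1)·!8 = 9·14833 = 133497
  i=2: C(9,2)·!7 = 36·1854 = 66744
  i=3: C(9,3)·!6 = 84·265 = 22260
  i=4: C(9,4)·!5 = 126·44 = 5544
  i=5: C(9,5)·!4 = 126·9 = 1134
  i=6: C(9,6)·!3 = 84·2 = 168
  i=7: C(9,7)·!2 = 36·1 = 36
Total = 362879.

362879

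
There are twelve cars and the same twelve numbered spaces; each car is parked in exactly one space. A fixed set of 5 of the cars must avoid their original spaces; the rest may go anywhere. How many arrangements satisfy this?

312273360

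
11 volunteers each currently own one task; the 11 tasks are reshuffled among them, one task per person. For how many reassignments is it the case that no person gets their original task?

14684570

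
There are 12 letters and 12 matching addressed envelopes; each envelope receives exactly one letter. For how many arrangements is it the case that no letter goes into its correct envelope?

176214841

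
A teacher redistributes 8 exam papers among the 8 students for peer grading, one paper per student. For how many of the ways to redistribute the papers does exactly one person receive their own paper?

14832

Pick the single fixed position: C(8,1) = 8 ways.
The other 7 form a derangement: !7 = 1854.
Total: 8 × 1854 = 14832.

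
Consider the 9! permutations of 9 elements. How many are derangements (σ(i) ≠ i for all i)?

!9 is the nearest integer to 9!/e.
9! = 362880, and 362880/e ≈ 133496.09, so !9 = 133496.

133496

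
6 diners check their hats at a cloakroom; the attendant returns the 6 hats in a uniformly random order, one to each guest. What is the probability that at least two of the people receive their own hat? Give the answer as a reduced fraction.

191/720

Favorable outcomes: Σ_{i≥2} C(6,i)·!(6-i) = 15·9 + 20·2 + 15·1 + 6·0 + 1·1 = 191.
Total outcomes: 6! = 720.
Probability = 191/720 = 191/720.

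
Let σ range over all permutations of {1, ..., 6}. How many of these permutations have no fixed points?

The number of derangements of 6 is !6 = Σ_{k=0}^{6} (-1)^k·6!/k!
= 6! - 6!/1! + 6!/2! - 6!/3! + 6!/4! - 6!/5! + 6!/6!
= 720 - 720 + 360 - 120 + 30 - 6 + 1
= 265

265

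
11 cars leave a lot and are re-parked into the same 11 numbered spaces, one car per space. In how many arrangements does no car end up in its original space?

!11 is the nearest integer to 11!/e.
11! = 39916800, and 39916800/e ≈ 14684570.08, so !11 = 14684570.

14684570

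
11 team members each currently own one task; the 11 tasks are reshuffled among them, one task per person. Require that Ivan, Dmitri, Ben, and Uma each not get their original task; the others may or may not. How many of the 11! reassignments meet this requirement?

27422640

Inclusion-exclusion on the 4 forbidden self-matches:
Σ_{j=0}^{4} (-1)^j C(4,j)(11-j)!
= C(4,0)·11! - C(4,1)·10! + C(4,2)·9! - C(4,3)·8! + C(4,4)·7!
= 39916800 - 14515200 + 2177280 - 161280 + 5040
= 27422640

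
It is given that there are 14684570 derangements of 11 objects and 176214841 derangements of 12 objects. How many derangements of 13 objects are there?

D_13 = (13-1)·(D_12 + D_11) = 12·(176214841 + 14684570) = 12·190899411 = 2290792932.

2290792932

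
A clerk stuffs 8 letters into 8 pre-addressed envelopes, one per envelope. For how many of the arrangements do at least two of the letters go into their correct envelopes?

Sum C(8,i)·!(8-i) for i = 2..8:
  i=2: C(8,2)·!6 = 28·265 = 7420
  i=3: C(8,3)·!5 = 56·44 = 2464
  i=4: C(8,4)·!4 = 70·9 = 630
  i=5: C(8,5)·!3 = 56·2 = 112
  i=6: C(8,6)·!2 = 28·1 = 28
  i=7: C(8,7)·!1 = 8·0 = 0
  i=8: C(8,8)·!0 = 1·1 = 1
Total = 10655.

10655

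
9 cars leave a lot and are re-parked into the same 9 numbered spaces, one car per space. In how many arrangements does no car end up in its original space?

133496

By inclusion-exclusion, !9 = Σ (-1)^k · 9!/k! for k=0..9
= 9! - 9!/1! + 9!/2! - 9!/3! + 9!/4! - 9!/5! + 9!/6! - 9!/7! + 9!/8! - 9!/9!
= 362880 - 362880 + 181440 - 60480 + 15120 - 3024 + 504 - 72 + 9 - 1
= 133496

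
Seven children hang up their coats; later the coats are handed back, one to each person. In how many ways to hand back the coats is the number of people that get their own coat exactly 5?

21

Choose which 5 of the 7 are fixed: C(7,5) = 21.
The other 2 form a derangement: !2 = 1.
Total: 21 × 1 = 21.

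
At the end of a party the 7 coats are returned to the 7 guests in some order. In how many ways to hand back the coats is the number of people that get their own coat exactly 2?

924

Choose which 2 of the 7 are fixed: C(7,2) = 21.
The other 5 form a derangement: !5 = 44.
Total: 21 × 44 = 924.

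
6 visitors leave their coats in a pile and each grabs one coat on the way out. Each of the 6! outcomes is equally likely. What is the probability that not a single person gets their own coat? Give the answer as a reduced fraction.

53/144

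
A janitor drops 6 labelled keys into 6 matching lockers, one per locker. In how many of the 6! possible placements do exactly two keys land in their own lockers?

135

Pick the 2 fixed positions: C(6,2) = 15 ways.
The remaining 4 must be deranged: !4 = 9.
Total: 15 × 9 = 135.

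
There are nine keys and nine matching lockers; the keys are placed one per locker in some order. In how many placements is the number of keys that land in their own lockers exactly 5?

1134

Pick the 5 fixed positions: C(9,5) = 126 ways.
The other 4 form a derangement: !4 = 9.
Total: 126 × 9 = 1134.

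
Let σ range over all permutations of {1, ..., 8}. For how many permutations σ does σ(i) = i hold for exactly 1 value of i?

14832

Choose which one of the 8 is fixed: C(8,1) = 8.
The remaining 7 must be deranged: !7 = 1854.
Total: 8 × 1854 = 14832.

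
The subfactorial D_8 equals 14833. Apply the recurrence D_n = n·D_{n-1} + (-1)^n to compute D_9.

D_9 = 9·14833 - 1 = 133496.

133496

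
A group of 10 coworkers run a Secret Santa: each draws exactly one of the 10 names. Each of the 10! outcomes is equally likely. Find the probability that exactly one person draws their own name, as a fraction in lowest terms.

16687/45360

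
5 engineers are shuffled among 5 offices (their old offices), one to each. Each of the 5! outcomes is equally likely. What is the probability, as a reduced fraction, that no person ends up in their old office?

11/30

Favorable outcomes: !5 = 44.
Total outcomes: 5! = 120.
Probability = 44/120 = 11/30.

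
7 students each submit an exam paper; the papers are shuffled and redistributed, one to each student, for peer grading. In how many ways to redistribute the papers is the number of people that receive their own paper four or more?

Sum C(7,i)·!(7-i) for i = 4..7:
  i=4: C(7,4)·!3 = 35·2 = 70
  i=5: C(7,5)·!2 = 21·1 = 21
  i=6: C(7,6)·!1 = 7·0 = 0
  i=7: C(7,7)·!0 = 1·1 = 1
Total = 92.

92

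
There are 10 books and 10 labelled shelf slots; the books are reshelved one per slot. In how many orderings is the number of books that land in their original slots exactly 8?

Pick the 8 fixed positions: C(10,8) = 45 ways.
The other 2 form a derangement: !2 = 1.
Total: 45 × 1 = 45.

45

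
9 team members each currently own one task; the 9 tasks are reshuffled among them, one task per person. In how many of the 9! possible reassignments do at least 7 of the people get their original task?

37

# with exactly i fixed is C(9,i)·!(9-i); sum over i=7..9:
  i=7: C(9,7)·!2 = 36·1 = 36
  i=8: C(9,8)·!1 = 9·0 = 0
  i=9: C(9,9)·!0 = 1·1 = 1
Total = 37.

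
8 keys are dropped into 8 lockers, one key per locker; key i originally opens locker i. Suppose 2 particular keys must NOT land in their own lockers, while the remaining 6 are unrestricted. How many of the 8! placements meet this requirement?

Let A_j be the event that the j-th constrained one is fixed. By inclusion-exclusion over the 2 events:
Σ_{j=0}^{2} (-1)^j C(2,j)(8-j)!
= C(2,0)·8! - C(2,1)·7! + C(2,2)·6!
= 40320 - 10080 + 720
= 30960

30960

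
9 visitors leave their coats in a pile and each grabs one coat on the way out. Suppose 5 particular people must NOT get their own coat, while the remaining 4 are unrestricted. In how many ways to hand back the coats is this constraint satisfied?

205056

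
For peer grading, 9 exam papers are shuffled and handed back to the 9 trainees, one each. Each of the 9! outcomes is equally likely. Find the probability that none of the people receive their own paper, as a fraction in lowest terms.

16687/45360

Favorable outcomes: !9 = 133496.
Total outcomes: 9! = 362880.
Probability = 133496/362880 = 16687/45360.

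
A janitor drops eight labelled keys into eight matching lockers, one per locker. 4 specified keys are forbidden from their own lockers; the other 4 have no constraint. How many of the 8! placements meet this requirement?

Let A_j be the event that the j-th constrained one is fixed. By inclusion-exclusion over the 4 events:
Σ_{j=0}^{4} (-1)^j C(4,j)(8-j)!
= C(4,0)·8! - C(4,1)·7! + C(4,2)·6! - C(4,3)·5! + C(4,4)·4!
= 40320 - 20160 + 4320 - 480 + 24
= 24024

24024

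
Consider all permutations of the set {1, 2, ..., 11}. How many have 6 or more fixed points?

23684

Sum C(11,i)·!(11-i) for i = 6..11:
  i=6: C(11,6)·!5 = 462·44 = 20328
  i=7: C(11,7)·!4 = 330·9 = 2970
  i=8: C(11,8)·!3 = 165·2 = 330
  i=9: C(11,9)·!2 = 55·1 = 55
  i=10: C(11,10)·!1 = 11·0 = 0
  i=11: C(11,11)·!0 = 1·1 = 1
Total = 23684.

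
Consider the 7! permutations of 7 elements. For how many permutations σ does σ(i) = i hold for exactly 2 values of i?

924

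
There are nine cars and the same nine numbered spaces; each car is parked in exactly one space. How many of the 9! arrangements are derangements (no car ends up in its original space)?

!9 is the nearest integer to 9!/e.
9! = 362880, and 362880/e ≈ 133496.09, so !9 = 133496.

133496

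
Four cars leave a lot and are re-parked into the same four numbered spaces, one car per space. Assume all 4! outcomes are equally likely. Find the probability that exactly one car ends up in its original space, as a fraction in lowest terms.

1/3

Favorable outcomes: C(4,1)·!3 = 4·2 = 8.
Total outcomes: 4! = 24.
Probability = 8/24 = 1/3.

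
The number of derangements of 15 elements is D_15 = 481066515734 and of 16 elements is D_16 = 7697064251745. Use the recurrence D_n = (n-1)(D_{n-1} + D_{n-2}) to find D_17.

130850092279664

D_17 = (17-1)·(D_16 + D_15) = 16·(7697064251745 + 481066515734) = 16·8178130767479 = 130850092279664.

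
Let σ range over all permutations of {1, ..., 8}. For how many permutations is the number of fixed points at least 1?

Sum C(8,i)·!(8-i) for i = 1..8:
  i=1: C(8,1)·!7 = 8·1854 = 14832
  i=2: C(8,2)·!6 = 28·265 = 7420
  i=3: C(8,3)·!5 = 56·44 = 2464
  i=4: C(8,4)·!4 = 70·9 = 630
  i=5: C(8,5)·!3 = 56·2 = 112
  i=6: C(8,6)·!2 = 28·1 = 28
  i=7: C(8,7)·!1 = 8·0 = 0
  i=8: C(8,8)·!0 = 1·1 = 1
Total = 25487.

25487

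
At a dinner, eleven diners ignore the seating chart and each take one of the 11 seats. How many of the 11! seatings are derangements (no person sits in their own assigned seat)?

Use !n = (n-1)(!(n-1) + !(n-2)).
!11 = 10·(1334961 + 133496) = 10·1468457 = 14684570

14684570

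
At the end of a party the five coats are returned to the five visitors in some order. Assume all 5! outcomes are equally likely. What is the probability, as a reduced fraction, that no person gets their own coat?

11/30

Favorable outcomes: !5 = 44.
Total outcomes: 5! = 120.
Probability = 44/120 = 11/30.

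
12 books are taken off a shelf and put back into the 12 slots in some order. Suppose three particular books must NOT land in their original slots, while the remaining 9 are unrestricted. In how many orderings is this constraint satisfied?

369774720

Let A_j be the event that the j-th constrained one is fixed. By inclusion-exclusion over the 3 events:
Σ_{j=0}^{3} (-1)^j C(3,j)(12-j)!
= C(3,0)·12! - C(3,1)·11! + C(3,2)·10! - C(3,3)·9!
= 479001600 - 119750400 + 10886400 - 362880
= 369774720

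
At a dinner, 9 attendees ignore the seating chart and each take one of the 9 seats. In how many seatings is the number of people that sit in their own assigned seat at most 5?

# with exactly i fixed is C(9,i)·!(9-i); sum over i=0..5:
  i=0: C(9,0)·!9 = 1·133496 = 133496
  i=1: C(9,1)·!8 = 9·14833 = 133497
  i=2: C(9,2)·!7 = 36·1854 = 66744
  i=3: C(9,3)·!6 = 84·265 = 22260
  i=4: C(9,4)·!5 = 126·44 = 5544
  i=5: C(9,5)·!4 = 126·9 = 1134
Total = 362675.

362675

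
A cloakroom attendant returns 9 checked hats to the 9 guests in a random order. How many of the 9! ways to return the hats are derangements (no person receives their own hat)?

133496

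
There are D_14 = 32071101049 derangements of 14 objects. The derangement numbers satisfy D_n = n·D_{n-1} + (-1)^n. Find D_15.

481066515734

D_15 = 15·32071101049 - 1 = 481066515734.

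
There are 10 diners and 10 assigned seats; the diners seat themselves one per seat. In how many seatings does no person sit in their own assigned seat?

The number of derangements of 10 is !10 = Σ_{k=0}^{10} (-1)^k·10!/k!
= 10! - 10!/1! + 10!/2! - 10!/3! + 10!/4! - 10!/5! + 10!/6! - 10!/7! + 10!/8! - 10!/9! + 10!/10!
= 3628800 - 3628800 + 1814400 - 604800 + 151200 - 30240 + 5040 - 720 + 90 - 10 + 1
= 1334961

1334961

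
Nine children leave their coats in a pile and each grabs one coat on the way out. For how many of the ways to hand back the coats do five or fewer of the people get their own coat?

# with exactly i fixed is C(9,i)·!(9-i); sum over i=0..5:
  i=0: C(9,0)·!9 = 1·133496 = 133496
  i=1: C(9,1)·!8 = 9·14833 = 133497
  i=2: C(9,2)·!7 = 36·1854 = 66744
  i=3: C(9,3)·!6 = 84·265 = 22260
  i=4: C(9,4)·!5 = 126·44 = 5544
  i=5: C(9,5)·!4 = 126·9 = 1134
Total = 362675.

362675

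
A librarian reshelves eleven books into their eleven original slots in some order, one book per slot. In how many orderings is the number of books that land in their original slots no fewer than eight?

Sum C(11,i)·!(11-i) for i = 8..11:
  i=8: C(11,8)·!3 = 165·2 = 330
  i=9: C(11,9)·!2 = 55·1 = 55
  i=10: C(11,10)·!1 = 11·0 = 0
  i=11: C(11,11)·!0 = 1·1 = 1
Total = 386.

386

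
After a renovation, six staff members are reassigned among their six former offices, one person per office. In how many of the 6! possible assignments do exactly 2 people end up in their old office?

135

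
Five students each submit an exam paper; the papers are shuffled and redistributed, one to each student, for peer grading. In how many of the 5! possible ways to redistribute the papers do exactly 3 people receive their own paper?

10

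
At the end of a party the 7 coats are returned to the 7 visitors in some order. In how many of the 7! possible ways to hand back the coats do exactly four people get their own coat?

70

Pick the 4 fixed positions: C(7,4) = 35 ways.
The other 3 form a derangement: !3 = 2.
Total: 35 × 2 = 70.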